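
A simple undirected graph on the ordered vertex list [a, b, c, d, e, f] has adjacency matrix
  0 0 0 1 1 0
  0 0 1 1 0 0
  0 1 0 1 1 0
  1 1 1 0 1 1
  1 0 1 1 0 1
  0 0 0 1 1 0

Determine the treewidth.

A width-2 tree decomposition is:
Bags: B1 = {b, c, d}  B2 = {c, d, e}  B3 = {d, e, f}  B4 = {a, d, e}
Tree: B1–B2, B2–B3, B3–B4
The largest bag has 3 vertices, giving width 2; this decomposition certifies tw(G) ≤ 2. On the other hand G contains the 3-clique {d, e, f}. A clique must lie in a single bag of any decomposition, so no decomposition can have width below 2. Combining the bounds, tw(G) = 2.

2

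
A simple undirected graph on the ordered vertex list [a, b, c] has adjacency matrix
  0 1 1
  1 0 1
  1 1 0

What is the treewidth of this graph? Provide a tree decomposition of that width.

Treewidth 2.
Bags: B1 = {a, b, c}
Tree: (single bag)

A single bag containing all 3 vertices is trivially a valid decomposition of width 2. For the lower bound, the 3 vertices {a, b, c} are pairwise adjacent, and any tree decomposition puts a clique entirely inside one bag — forcing width ≥ 2. The upper and lower bounds meet at 2, so that is the treewidth.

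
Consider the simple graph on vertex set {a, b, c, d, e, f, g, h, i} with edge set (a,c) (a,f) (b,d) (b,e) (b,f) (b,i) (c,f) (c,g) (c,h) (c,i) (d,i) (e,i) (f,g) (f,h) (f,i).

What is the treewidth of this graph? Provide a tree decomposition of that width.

Treewidth 2.
One optimal decomposition is:
Bags: B1 = {c, f, g}  B2 = {a, c, f}  B3 = {c, f, i}  B4 = {b, f, i}  B5 = {c, f, h}  B6 = {b, e, i}  B7 = {b, d, i}
Tree: B1–B2, B1–B3, B3–B4, B1–B5, B4–B6, B4–B7

Every bag has size at most 3, so the width is 3 − 1 = 2 and tw(G) ≤ 2. For the lower bound, the 3 vertices {b, d, i} are pairwise adjacent, and any tree decomposition puts a clique entirely inside one bag — forcing width ≥ 2. Therefore the treewidth is 2.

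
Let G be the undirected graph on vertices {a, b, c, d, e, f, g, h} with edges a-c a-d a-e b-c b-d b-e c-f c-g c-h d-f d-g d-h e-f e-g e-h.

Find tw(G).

3

A width-3 tree decomposition is:
Bags: B1 = {c, d, e, g}  B2 = {c, d, e, h}  B3 = {c, d, e, f}  B4 = {a, c, d, e}  B5 = {b, c, d, e}
Tree: B1–B2, B2–B3, B3–B4, B4–B5
Every bag has size at most 4, so the width is 4 − 1 = 3 and tw(G) ≤ 3. For the lower bound: the 4 vertex sets {e,g}, {c,h}, {d}, {f} are disjoint, each induces a connected subgraph, and every pair is joined by at least one edge of G. Contracting each set to a single vertex therefore yields K_{4} as a minor, and since treewidth is minor-monotone, tw(G) ≥ tw(K_{4}) = 3. The upper and lower bounds meet at 3, so that is the treewidth.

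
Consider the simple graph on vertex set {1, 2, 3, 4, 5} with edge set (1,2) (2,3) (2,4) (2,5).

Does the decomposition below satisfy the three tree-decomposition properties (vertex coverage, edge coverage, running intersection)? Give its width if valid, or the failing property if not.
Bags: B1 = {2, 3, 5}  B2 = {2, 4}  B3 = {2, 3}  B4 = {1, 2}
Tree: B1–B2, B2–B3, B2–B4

A tree decomposition must satisfy three properties: every vertex lies in some bag; for every edge, both endpoints lie together in some bag; and for every vertex, the bags containing it form a connected subtree. Here bags containing vertex 3 are not connected in the tree, so the decomposition is invalid.

No — bags containing vertex 3 are not connected in the tree.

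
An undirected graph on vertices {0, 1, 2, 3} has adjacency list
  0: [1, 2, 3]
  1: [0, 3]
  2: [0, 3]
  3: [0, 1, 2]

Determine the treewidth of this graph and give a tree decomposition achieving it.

Treewidth 2.
Bags: B1 = {0, 1, 3}  B2 = {0, 2, 3}
Tree: B1–B2

Every bag has size at most 3, so the width is 3 − 1 = 2 and tw(G) ≤ 2. Conversely, {0, 1, 3} is a clique of size 3, and the vertices of any clique must share a bag in every tree decomposition; so some bag has ≥ 3 vertices and tw(G) ≥ 2. The upper and lower bounds meet at 2, so that is the treewidth.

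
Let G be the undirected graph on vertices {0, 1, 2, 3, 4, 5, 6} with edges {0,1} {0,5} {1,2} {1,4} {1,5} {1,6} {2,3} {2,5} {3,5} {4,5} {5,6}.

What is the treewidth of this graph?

2

A width-2 tree decomposition is:
Bags: B1 = {2, 3, 5}  B2 = {1, 2, 5}  B3 = {1, 5, 6}  B4 = {0, 1, 5}  B5 = {1, 4, 5}
Tree: B1–B2, B2–B3, B3–B4, B2–B5
Every bag has size at most 3, so the width is 3 − 1 = 2 and tw(G) ≤ 2. For the lower bound, the 3 vertices {0, 1, 5} are pairwise adjacent, and any tree decomposition puts a clique entirely inside one bag — forcing width ≥ 2. Combining the bounds, tw(G) = 2.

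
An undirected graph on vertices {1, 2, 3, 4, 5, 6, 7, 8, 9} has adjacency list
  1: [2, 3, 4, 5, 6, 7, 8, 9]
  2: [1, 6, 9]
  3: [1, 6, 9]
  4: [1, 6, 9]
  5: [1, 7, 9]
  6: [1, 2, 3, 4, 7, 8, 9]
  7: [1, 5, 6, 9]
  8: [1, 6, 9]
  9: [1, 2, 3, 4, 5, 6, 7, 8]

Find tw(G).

3

A width-3 tree decomposition is:
Bags: B1 = {1, 5, 7, 9}  B2 = {1, 6, 7, 9}  B3 = {1, 2, 6, 9}  B4 = {1, 3, 6, 9}  B5 = {1, 4, 6, 9}  B6 = {1, 6, 8, 9}
Tree: B1–B2, B2–B3, B3–B4, B3–B5, B4–B6
The largest bag has 4 vertices, giving width 3; this decomposition certifies tw(G) ≤ 3. For the lower bound, the 4 vertices {1, 5, 7, 9} are pairwise adjacent, and any tree decomposition puts a clique entirely inside one bag — forcing width ≥ 3. Hence tw(G) = 3 exactly.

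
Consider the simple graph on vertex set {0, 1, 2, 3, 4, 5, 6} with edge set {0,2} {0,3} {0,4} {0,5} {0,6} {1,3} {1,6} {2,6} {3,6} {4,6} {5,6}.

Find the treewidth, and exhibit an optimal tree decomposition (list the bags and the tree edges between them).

Treewidth 2.
Bags: B1 = {0, 3, 6}  B2 = {0, 4, 6}  B3 = {0, 2, 6}  B4 = {0, 5, 6}  B5 = {1, 3, 6}
Tree: B1–B2, B1–B3, B1–B4, B1–B5

Each bag holds 3 vertices, so the decomposition has width 2, which upper-bounds the treewidth. For the lower bound, the 3 vertices {0, 2, 6} are pairwise adjacent, and any tree decomposition puts a clique entirely inside one bag — forcing width ≥ 2. The upper and lower bounds meet at 2, so that is the treewidth.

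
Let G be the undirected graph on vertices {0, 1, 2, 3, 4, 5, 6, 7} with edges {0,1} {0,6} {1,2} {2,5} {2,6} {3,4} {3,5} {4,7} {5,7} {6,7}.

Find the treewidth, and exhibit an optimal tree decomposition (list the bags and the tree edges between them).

Every bag has size at most 3, so the width is 3 − 1 = 2 and tw(G) ≤ 2. The edges 0–1–2–6–0 form a cycle, so G is not a tree and its treewidth is at least 2. Hence tw(G) = 2 exactly.

Treewidth 2.
Bags: B1 = {0, 1, 6}  B2 = {1, 2, 6}  B3 = {2, 6, 7}  B4 = {2, 5, 7}  B5 = {4, 5, 7}  B6 = {3, 4, 5}
Tree: B1–B2, B2–B3, B3–B4, B4–B5, B5–B6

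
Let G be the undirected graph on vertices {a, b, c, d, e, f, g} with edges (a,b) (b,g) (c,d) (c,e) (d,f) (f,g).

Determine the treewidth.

A width-1 tree decomposition is:
Bags: B1 = {c, e}  B2 = {c, d}  B3 = {d, f}  B4 = {f, g}  B5 = {b, g}  B6 = {a, b}
Tree: B1–B2, B2–B3, B3–B4, B4–B5, B5–B6
Every bag has size at most 2, so the width is 2 − 1 = 1 and tw(G) ≤ 1. Since G has at least one edge (e.g. e–c), it is not an edgeless graph, so tw(G) ≥ 1. Combining the bounds, tw(G) = 1.

1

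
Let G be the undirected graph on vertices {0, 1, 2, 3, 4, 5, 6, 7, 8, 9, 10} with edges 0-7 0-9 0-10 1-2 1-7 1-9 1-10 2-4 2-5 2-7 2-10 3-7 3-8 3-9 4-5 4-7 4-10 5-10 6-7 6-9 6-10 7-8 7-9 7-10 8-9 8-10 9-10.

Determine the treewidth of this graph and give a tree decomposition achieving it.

The largest bag has 4 vertices, giving width 3; this decomposition certifies tw(G) ≤ 3. For the lower bound, the 4 vertices {2, 4, 5, 10} are pairwise adjacent, and any tree decomposition puts a clique entirely inside one bag — forcing width ≥ 3. Hence tw(G) = 3 exactly.

Treewidth 3.
One such decomposition:
Bags: B1 = {1, 2, 7, 10}  B2 = {1, 7, 9, 10}  B3 = {6, 7, 9, 10}  B4 = {2, 4, 7, 10}  B5 = {0, 7, 9, 10}  B6 = {7, 8, 9, 10}  B7 = {2, 4, 5, 10}  B8 = {3, 7, 8, 9}
Tree: B1–B2, B2–B3, B1–B4, B2–B5, B5–B6, B4–B7, B6–B8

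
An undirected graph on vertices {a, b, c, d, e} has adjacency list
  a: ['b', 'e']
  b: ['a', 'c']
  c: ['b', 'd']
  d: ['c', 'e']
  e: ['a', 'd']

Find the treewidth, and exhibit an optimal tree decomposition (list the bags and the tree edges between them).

Every bag has size at most 3, so the width is 3 − 1 = 2 and tw(G) ≤ 2. The edges b–a–e–d–c–b form a cycle, so G is not a tree and its treewidth is at least 2. Hence tw(G) = 2 exactly.

Treewidth 2.
Bags: B1 = {a, b, e}  B2 = {b, d, e}  B3 = {b, c, d}
Tree: B1–B2, B2–B3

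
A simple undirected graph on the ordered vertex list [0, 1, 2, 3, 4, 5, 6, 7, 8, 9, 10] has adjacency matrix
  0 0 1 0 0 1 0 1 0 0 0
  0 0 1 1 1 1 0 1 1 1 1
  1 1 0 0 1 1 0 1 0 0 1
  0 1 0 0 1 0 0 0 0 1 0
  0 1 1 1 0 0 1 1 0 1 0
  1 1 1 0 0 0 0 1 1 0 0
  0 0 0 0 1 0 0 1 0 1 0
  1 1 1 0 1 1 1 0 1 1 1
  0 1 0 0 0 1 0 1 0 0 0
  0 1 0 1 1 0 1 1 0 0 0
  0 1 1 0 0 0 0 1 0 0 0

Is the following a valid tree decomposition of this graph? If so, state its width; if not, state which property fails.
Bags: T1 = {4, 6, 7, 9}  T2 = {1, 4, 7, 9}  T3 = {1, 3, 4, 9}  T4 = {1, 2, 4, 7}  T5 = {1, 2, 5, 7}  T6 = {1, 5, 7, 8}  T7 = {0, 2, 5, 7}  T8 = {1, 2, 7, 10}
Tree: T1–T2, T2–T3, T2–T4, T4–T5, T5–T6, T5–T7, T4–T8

Yes; width 3.

Checking the three conditions: (i) the bags cover all of {0, 1, 2, 3, 4, 5, 6, 7, 8, 9, 10}; (ii) for each edge, some bag contains both endpoints; (iii) the bags containing any fixed vertex form a subtree. All hold, so the decomposition is valid with width 4 − 1 = 3.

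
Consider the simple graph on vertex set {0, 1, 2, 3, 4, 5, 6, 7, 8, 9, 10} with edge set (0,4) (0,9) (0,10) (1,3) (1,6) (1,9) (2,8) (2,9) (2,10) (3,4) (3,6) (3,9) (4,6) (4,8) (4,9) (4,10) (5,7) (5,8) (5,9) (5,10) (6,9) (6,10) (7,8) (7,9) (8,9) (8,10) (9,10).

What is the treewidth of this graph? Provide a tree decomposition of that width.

Treewidth 3.
One optimal decomposition is:
Bags: B1 = {4, 6, 9, 10}  B2 = {4, 8, 9, 10}  B3 = {3, 4, 6, 9}  B4 = {5, 8, 9, 10}  B5 = {5, 7, 8, 9}  B6 = {0, 4, 9, 10}  B7 = {1, 3, 6, 9}  B8 = {2, 8, 9, 10}
Tree: B1–B2, B1–B3, B2–B4, B4–B5, B1–B6, B3–B7, B4–B8

Every bag has size at most 4, so the width is 4 − 1 = 3 and tw(G) ≤ 3. For the lower bound, the 4 vertices {1, 3, 6, 9} are pairwise adjacent, and any tree decomposition puts a clique entirely inside one bag — forcing width ≥ 3. Therefore the treewidth is 3.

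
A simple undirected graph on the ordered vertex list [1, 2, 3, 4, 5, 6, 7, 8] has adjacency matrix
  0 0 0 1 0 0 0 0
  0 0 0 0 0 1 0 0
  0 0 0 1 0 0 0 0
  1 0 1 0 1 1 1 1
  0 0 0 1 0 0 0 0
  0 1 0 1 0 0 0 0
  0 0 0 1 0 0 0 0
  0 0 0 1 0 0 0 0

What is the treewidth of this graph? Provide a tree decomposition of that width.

Treewidth 1.
One such decomposition:
Bags: B1 = {3, 4}  B2 = {4, 6}  B3 = {2, 6}  B4 = {4, 8}  B5 = {4, 7}  B6 = {1, 4}  B7 = {4, 5}
Tree: B1–B2, B2–B3, B2–B4, B2–B5, B4–B6, B6–B7

Each bag holds 2 vertices, so the decomposition has width 1, which upper-bounds the treewidth. Since G has at least one edge (e.g. 4–3), it is not an edgeless graph, so tw(G) ≥ 1. Combining the bounds, tw(G) = 1.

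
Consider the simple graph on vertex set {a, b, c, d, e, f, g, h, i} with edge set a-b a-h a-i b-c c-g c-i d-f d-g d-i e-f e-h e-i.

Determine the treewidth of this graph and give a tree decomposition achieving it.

Every bag has size at most 4, so the width is 4 − 1 = 3 and tw(G) ≤ 3. For the lower bound: the 4 vertex sets {d,f,g}, {e}, {i}, {a,b,c,h} are disjoint, each induces a connected subgraph, and every pair is joined by at least one edge of G. Contracting each set to a single vertex therefore yields K_{4} as a minor, and since treewidth is minor-monotone, tw(G) ≥ tw(K_{4}) = 3. Hence tw(G) = 3 exactly.

Treewidth 3.
Bags: B1 = {d, e, f, g}  B2 = {d, e, g, i}  B3 = {c, e, g, i}  B4 = {c, e, h, i}  B5 = {a, c, h, i}  B6 = {a, b, c, h}
Tree: B1–B2, B2–B3, B3–B4, B4–B5, B5–B6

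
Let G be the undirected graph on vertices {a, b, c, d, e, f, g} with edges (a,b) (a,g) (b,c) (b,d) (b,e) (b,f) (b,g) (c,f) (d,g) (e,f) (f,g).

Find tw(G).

2

A width-2 tree decomposition is:
Bags: B1 = {b, c, f}  B2 = {b, f, g}  B3 = {a, b, g}  B4 = {b, d, g}  B5 = {b, e, f}
Tree: B1–B2, B2–B3, B2–B4, B2–B5
Each bag holds 3 vertices, so the decomposition has width 2, which upper-bounds the treewidth. Conversely, {b, d, g} is a clique of size 3, and the vertices of any clique must share a bag in every tree decomposition; so some bag has ≥ 3 vertices and tw(G) ≥ 2. Combining the bounds, tw(G) = 2.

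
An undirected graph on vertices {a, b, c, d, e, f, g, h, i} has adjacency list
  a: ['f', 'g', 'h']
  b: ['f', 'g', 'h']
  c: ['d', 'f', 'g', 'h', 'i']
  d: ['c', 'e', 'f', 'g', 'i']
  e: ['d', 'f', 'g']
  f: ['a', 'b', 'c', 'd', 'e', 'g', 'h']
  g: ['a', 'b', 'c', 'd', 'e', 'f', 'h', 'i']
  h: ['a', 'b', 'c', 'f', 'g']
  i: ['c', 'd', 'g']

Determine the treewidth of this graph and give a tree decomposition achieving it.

The largest bag has 4 vertices, giving width 3; this decomposition certifies tw(G) ≤ 3. Conversely, {d, e, f, g} is a clique of size 4, and the vertices of any clique must share a bag in every tree decomposition; so some bag has ≥ 4 vertices and tw(G) ≥ 3. Combining the bounds, tw(G) = 3.

Treewidth 3.
Bags: B1 = {c, d, f, g}  B2 = {c, f, g, h}  B3 = {d, e, f, g}  B4 = {c, d, g, i}  B5 = {a, f, g, h}  B6 = {b, f, g, h}
Tree: B1–B2, B1–B3, B1–B4, B2–B5, B2–B6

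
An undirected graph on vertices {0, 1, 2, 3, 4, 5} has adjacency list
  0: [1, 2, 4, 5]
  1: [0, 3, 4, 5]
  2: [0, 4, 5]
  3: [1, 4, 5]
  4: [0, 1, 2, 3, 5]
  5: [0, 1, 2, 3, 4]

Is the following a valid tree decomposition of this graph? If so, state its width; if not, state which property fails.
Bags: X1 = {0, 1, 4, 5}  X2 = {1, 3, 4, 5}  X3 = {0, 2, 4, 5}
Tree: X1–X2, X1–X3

Yes; width 3.

Every vertex of G appears in some bag (union = {0, 1, 2, 3, 4, 5}); every edge is covered by a bag; and for each vertex v the set of bags containing v is connected in the bag tree. The decomposition is therefore valid. The largest bag has 4 vertices, so the width is 3.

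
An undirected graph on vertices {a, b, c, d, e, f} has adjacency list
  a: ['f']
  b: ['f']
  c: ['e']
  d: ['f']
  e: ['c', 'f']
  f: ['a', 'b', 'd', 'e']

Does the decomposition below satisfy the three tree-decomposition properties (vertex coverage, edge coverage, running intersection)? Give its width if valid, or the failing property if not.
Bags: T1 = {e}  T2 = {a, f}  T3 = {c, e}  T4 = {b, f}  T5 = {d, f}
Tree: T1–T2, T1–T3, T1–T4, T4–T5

No — edge (f,e) lies in no bag.

A tree decomposition must satisfy three properties: every vertex lies in some bag; for every edge, both endpoints lie together in some bag; and for every vertex, the bags containing it form a connected subtree. Here edge (f,e) lies in no bag, so the decomposition is invalid.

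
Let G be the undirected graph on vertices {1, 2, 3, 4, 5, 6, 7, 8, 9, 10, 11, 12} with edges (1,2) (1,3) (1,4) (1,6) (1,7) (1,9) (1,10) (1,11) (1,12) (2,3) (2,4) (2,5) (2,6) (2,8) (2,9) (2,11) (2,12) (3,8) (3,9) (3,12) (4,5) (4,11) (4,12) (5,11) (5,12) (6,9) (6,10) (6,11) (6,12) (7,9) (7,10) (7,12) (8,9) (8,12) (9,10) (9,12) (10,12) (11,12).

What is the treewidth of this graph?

4

A width-4 tree decomposition is:
Bags: B1 = {1, 2, 4, 11, 12}  B2 = {1, 2, 6, 11, 12}  B3 = {1, 2, 6, 9, 12}  B4 = {1, 6, 9, 10, 12}  B5 = {1, 2, 3, 9, 12}  B6 = {1, 7, 9, 10, 12}  B7 = {2, 3, 8, 9, 12}  B8 = {2, 4, 5, 11, 12}
Tree: B1–B2, B2–B3, B3–B4, B3–B5, B4–B6, B5–B7, B1–B8
The largest bag has 5 vertices, giving width 4; this decomposition certifies tw(G) ≤ 4. For the lower bound, the 5 vertices {2, 3, 8, 9, 12} are pairwise adjacent, and any tree decomposition puts a clique entirely inside one bag — forcing width ≥ 4. Therefore the treewidth is 4.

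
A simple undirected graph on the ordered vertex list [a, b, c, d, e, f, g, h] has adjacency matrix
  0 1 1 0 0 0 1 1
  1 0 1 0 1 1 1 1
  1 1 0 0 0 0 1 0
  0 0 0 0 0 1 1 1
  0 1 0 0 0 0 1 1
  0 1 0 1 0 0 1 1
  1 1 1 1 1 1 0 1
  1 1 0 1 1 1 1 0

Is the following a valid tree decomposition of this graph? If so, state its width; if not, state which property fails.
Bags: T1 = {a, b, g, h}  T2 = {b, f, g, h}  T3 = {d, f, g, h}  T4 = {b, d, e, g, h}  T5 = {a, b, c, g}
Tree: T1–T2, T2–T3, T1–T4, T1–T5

A tree decomposition must satisfy three properties: every vertex lies in some bag; for every edge, both endpoints lie together in some bag; and for every vertex, the bags containing it form a connected subtree. Here bags containing vertex d are not connected in the tree, so the decomposition is invalid.

No — bags containing vertex d are not connected in the tree.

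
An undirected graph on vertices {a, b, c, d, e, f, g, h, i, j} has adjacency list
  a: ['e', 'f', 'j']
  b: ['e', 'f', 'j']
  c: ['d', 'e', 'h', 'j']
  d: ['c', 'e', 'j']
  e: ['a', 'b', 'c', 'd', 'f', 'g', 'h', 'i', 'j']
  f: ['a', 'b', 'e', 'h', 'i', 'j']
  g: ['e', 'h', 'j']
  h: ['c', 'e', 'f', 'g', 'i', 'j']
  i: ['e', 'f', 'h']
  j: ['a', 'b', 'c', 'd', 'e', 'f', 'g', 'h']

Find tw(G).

3

A width-3 tree decomposition is:
Bags: B1 = {b, e, f, j}  B2 = {e, f, h, j}  B3 = {e, f, h, i}  B4 = {e, g, h, j}  B5 = {c, e, h, j}  B6 = {c, d, e, j}  B7 = {a, e, f, j}
Tree: B1–B2, B2–B3, B2–B4, B4–B5, B5–B6, B1–B7
Every bag has size at most 4, so the width is 4 − 1 = 3 and tw(G) ≤ 3. Conversely, {c, d, e, j} is a clique of size 4, and the vertices of any clique must share a bag in every tree decomposition; so some bag has ≥ 4 vertices and tw(G) ≥ 3. The upper and lower bounds meet at 3, so that is the treewidth.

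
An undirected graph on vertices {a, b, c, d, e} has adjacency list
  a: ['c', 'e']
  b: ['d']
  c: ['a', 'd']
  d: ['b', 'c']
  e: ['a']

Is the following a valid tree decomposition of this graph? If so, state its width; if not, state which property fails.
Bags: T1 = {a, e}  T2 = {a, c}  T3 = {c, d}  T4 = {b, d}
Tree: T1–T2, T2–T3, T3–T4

Yes; width 1.

Every vertex of G appears in some bag (union = {a, b, c, d, e}); every edge is covered by a bag; and for each vertex v the set of bags containing v is connected in the bag tree. The decomposition is therefore valid. The largest bag has 2 vertices, so the width is 1.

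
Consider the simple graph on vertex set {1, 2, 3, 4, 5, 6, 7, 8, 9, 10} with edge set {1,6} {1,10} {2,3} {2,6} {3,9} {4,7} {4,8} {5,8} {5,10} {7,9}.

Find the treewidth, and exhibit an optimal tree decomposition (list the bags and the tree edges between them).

Treewidth 2.
One such decomposition:
Bags: B1 = {4, 7, 8}  B2 = {5, 7, 8}  B3 = {5, 7, 10}  B4 = {1, 7, 10}  B5 = {1, 6, 7}  B6 = {2, 6, 7}  B7 = {2, 3, 7}  B8 = {3, 7, 9}
Tree: B1–B2, B2–B3, B3–B4, B4–B5, B5–B6, B6–B7, B7–B8

Every bag has size at most 3, so the width is 3 − 1 = 2 and tw(G) ≤ 2. For the lower bound, G contains the cycle 7–4–8–5–10–1–6–2–3–9–7, so G is not a forest; only forests have treewidth ≤ 1, hence tw(G) ≥ 2. Hence tw(G) = 2 exactly.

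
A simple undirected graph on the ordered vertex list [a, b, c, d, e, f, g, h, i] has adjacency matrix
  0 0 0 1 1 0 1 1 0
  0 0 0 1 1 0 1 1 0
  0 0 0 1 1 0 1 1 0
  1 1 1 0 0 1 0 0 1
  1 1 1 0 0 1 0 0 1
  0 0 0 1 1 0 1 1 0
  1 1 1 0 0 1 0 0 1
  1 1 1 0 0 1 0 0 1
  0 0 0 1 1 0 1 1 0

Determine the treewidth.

4

A width-4 tree decomposition is:
Bags: B1 = {d, e, f, g, h}  B2 = {a, d, e, g, h}  B3 = {c, d, e, g, h}  B4 = {d, e, g, h, i}  B5 = {b, d, e, g, h}
Tree: B1–B2, B2–B3, B3–B4, B4–B5
Each bag holds 5 vertices, so the decomposition has width 4, which upper-bounds the treewidth. For the lower bound: the 5 vertex sets {f,g}, {a,d}, {c,e}, {h}, {i} are disjoint, each induces a connected subgraph, and every pair is joined by at least one edge of G. Contracting each set to a single vertex therefore yields K_{5} as a minor, and since treewidth is minor-monotone, tw(G) ≥ tw(K_{5}) = 4. Hence tw(G) = 4 exactly.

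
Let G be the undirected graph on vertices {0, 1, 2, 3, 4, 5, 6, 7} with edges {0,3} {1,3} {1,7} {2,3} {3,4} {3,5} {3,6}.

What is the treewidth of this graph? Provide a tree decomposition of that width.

Each bag holds 2 vertices, so the decomposition has width 1, which upper-bounds the treewidth. Since G has at least one edge (e.g. 3–1), it is not an edgeless graph, so tw(G) ≥ 1. The upper and lower bounds meet at 1, so that is the treewidth.

Treewidth 1.
One such decomposition:
Bags: B1 = {1, 3}  B2 = {3, 4}  B3 = {3, 6}  B4 = {1, 7}  B5 = {0, 3}  B6 = {2, 3}  B7 = {3, 5}
Tree: B1–B2, B2–B3, B1–B4, B3–B5, B5–B6, B2–B7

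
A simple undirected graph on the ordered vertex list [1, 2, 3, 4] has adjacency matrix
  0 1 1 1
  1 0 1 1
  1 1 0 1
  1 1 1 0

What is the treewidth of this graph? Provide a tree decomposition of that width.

A single bag containing all 4 vertices is trivially a valid decomposition of width 3. On the other hand G contains the 4-clique {1, 2, 3, 4}. A clique must lie in a single bag of any decomposition, so no decomposition can have width below 3. The upper and lower bounds meet at 3, so that is the treewidth.

Treewidth 3.
One such decomposition:
Bags: B1 = {1, 2, 3, 4}
Tree: (single bag)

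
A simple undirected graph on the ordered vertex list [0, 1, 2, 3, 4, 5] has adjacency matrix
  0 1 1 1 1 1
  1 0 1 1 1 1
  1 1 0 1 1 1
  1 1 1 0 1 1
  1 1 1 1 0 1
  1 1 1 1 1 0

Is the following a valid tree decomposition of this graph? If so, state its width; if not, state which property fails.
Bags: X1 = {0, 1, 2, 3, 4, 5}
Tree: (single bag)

Checking the three conditions: (i) the bags cover all of {0, 1, 2, 3, 4, 5}; (ii) for each edge, some bag contains both endpoints; (iii) the bags containing any fixed vertex form a subtree. All hold, so the decomposition is valid with width 6 − 1 = 5.

Yes; width 5.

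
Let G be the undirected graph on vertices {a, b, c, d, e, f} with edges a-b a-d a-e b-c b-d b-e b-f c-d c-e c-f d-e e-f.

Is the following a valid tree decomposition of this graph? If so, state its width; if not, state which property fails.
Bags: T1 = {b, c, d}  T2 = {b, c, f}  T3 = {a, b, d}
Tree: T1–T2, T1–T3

A tree decomposition must satisfy three properties: every vertex lies in some bag; for every edge, both endpoints lie together in some bag; and for every vertex, the bags containing it form a connected subtree. Here vertex e appears in no bag, so the decomposition is invalid.

No — vertex e appears in no bag.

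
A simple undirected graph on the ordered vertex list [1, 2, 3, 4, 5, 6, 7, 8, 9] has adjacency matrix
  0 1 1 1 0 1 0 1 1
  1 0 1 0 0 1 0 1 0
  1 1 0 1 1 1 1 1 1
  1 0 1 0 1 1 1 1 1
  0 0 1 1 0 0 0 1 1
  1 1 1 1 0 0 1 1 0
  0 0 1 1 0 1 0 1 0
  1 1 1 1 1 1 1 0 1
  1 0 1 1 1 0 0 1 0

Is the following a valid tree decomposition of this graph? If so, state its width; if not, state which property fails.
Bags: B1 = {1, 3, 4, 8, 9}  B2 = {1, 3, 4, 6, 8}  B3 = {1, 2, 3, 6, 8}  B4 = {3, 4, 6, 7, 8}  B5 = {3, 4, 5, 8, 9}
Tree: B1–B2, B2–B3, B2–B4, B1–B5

Every vertex of G appears in some bag (union = {1, 2, 3, 4, 5, 6, 7, 8, 9}); every edge is covered by a bag; and for each vertex v the set of bags containing v is connected in the bag tree. The decomposition is therefore valid. The largest bag has 5 vertices, so the width is 4.

Yes; width 4.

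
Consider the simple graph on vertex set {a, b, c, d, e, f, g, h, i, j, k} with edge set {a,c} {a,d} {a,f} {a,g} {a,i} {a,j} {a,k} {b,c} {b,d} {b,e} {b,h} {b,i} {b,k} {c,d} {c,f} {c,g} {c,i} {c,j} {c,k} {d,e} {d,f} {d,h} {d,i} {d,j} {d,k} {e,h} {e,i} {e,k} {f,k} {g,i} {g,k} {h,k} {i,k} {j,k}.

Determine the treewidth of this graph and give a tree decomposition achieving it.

Treewidth 4.
One such decomposition:
Bags: B1 = {a, c, d, i, k}  B2 = {a, c, d, j, k}  B3 = {b, c, d, i, k}  B4 = {a, c, d, f, k}  B5 = {a, c, g, i, k}  B6 = {b, d, e, i, k}  B7 = {b, d, e, h, k}
Tree: B1–B2, B1–B3, B1–B4, B1–B5, B3–B6, B6–B7

Each bag holds 5 vertices, so the decomposition has width 4, which upper-bounds the treewidth. For the lower bound, the 5 vertices {b, d, e, h, k} are pairwise adjacent, and any tree decomposition puts a clique entirely inside one bag — forcing width ≥ 4. Combining the bounds, tw(G) = 4.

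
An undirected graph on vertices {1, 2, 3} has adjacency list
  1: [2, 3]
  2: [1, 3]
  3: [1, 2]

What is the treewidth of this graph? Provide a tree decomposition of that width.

With just one bag of size 3, the width is 3 − 1 = 2, so tw(G) ≤ 2. Conversely, {1, 2, 3} is a clique of size 3, and the vertices of any clique must share a bag in every tree decomposition; so some bag has ≥ 3 vertices and tw(G) ≥ 2. Therefore the treewidth is 2.

Treewidth 2.
One such decomposition:
Bags: B1 = {1, 2, 3}
Tree: (single bag)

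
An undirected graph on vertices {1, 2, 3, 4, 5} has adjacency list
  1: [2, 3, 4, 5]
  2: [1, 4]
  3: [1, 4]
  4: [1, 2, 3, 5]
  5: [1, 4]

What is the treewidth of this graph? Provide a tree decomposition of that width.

Treewidth 2.
Bags: B1 = {1, 4, 5}  B2 = {1, 2, 4}  B3 = {1, 3, 4}
Tree: B1–B2, B2–B3

Each bag holds 3 vertices, so the decomposition has width 2, which upper-bounds the treewidth. Conversely, {1, 2, 4} is a clique of size 3, and the vertices of any clique must share a bag in every tree decomposition; so some bag has ≥ 3 vertices and tw(G) ≥ 2. Hence tw(G) = 2 exactly.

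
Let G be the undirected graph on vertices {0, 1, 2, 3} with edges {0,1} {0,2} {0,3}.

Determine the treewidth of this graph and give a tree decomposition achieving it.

Treewidth 1.
One optimal decomposition is:
Bags: B1 = {0, 1}  B2 = {0, 2}  B3 = {0, 3}
Tree: B1–B2, B2–B3

Every bag has size at most 2, so the width is 2 − 1 = 1 and tw(G) ≤ 1. Any graph with an edge has treewidth ≥ 1, and G has the edge 0–1. Hence tw(G) = 1 exactly.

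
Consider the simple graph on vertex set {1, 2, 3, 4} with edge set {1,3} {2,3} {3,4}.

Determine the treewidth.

1

A width-1 tree decomposition is:
Bags: B1 = {2, 3}  B2 = {3, 4}  B3 = {1, 3}
Tree: B1–B2, B2–B3
The largest bag has 2 vertices, giving width 1; this decomposition certifies tw(G) ≤ 1. Any graph with an edge has treewidth ≥ 1, and G has the edge 2–3. Therefore the treewidth is 1.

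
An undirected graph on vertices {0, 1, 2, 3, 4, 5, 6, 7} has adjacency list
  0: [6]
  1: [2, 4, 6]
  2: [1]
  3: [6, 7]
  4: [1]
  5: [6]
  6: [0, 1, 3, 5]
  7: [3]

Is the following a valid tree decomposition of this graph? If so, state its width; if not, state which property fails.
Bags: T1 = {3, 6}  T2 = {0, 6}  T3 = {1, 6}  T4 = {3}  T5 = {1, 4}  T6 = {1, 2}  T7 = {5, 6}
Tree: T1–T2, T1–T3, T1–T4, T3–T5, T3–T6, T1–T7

No — vertex 7 appears in no bag.

A tree decomposition must satisfy three properties: every vertex lies in some bag; for every edge, both endpoints lie together in some bag; and for every vertex, the bags containing it form a connected subtree. Here vertex 7 appears in no bag, so the decomposition is invalid.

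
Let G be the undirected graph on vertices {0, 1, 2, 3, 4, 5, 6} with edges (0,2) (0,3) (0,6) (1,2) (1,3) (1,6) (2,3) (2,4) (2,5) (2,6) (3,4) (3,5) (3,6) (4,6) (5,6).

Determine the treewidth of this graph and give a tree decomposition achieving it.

The largest bag has 4 vertices, giving width 3; this decomposition certifies tw(G) ≤ 3. For the lower bound, the 4 vertices {0, 2, 3, 6} are pairwise adjacent, and any tree decomposition puts a clique entirely inside one bag — forcing width ≥ 3. Hence tw(G) = 3 exactly.

Treewidth 3.
Bags: B1 = {2, 3, 5, 6}  B2 = {0, 2, 3, 6}  B3 = {1, 2, 3, 6}  B4 = {2, 3, 4, 6}
Tree: B1–B2, B2–B3, B2–B4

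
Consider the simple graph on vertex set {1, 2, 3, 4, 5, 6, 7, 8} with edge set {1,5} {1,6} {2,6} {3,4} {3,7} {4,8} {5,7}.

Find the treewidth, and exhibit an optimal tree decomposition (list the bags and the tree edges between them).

Treewidth 1.
Bags: B1 = {3, 7}  B2 = {5, 7}  B3 = {1, 5}  B4 = {1, 6}  B5 = {3, 4}  B6 = {2, 6}  B7 = {4, 8}
Tree: B1–B2, B2–B3, B3–B4, B1–B5, B4–B6, B5–B7

The largest bag has 2 vertices, giving width 1; this decomposition certifies tw(G) ≤ 1. G has an edge, so its treewidth is at least 1. Therefore the treewidth is 1.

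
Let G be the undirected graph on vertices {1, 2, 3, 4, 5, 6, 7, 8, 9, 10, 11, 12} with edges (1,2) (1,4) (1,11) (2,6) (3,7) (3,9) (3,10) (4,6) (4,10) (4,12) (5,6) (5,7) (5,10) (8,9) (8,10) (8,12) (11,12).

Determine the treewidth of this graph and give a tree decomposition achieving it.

The largest bag has 4 vertices, giving width 3; this decomposition certifies tw(G) ≤ 3. For the lower bound: the 4 vertex sets {1,2,11}, {6}, {4}, {5,8,10,12} are disjoint, each induces a connected subgraph, and every pair is joined by at least one edge of G. Contracting each set to a single vertex therefore yields K_{4} as a minor, and since treewidth is minor-monotone, tw(G) ≥ tw(K_{4}) = 3. Therefore the treewidth is 3.

Treewidth 3.
Bags: B1 = {1, 2, 6, 11}  B2 = {1, 4, 6, 11}  B3 = {4, 6, 11, 12}  B4 = {4, 5, 6, 12}  B5 = {4, 5, 10, 12}  B6 = {5, 8, 10, 12}  B7 = {5, 7, 8, 10}  B8 = {3, 7, 8, 10}  B9 = {3, 7, 8, 9}
Tree: B1–B2, B2–B3, B3–B4, B4–B5, B5–B6, B6–B7, B7–B8, B8–B9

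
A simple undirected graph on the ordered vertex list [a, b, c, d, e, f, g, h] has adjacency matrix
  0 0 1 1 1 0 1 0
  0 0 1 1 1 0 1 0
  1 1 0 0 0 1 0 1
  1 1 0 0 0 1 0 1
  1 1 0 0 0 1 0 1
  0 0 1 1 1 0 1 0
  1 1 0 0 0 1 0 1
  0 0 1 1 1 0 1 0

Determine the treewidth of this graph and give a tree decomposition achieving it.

The largest bag has 5 vertices, giving width 4; this decomposition certifies tw(G) ≤ 4. For the lower bound: the 5 vertex sets {b,c}, {a,g}, {e,f}, {d}, {h} are disjoint, each induces a connected subgraph, and every pair is joined by at least one edge of G. Contracting each set to a single vertex therefore yields K_{5} as a minor, and since treewidth is minor-monotone, tw(G) ≥ tw(K_{5}) = 4. Combining the bounds, tw(G) = 4.

Treewidth 4.
One optimal decomposition is:
Bags: B1 = {b, c, d, e, g}  B2 = {a, c, d, e, g}  B3 = {c, d, e, f, g}  B4 = {c, d, e, g, h}
Tree: B1–B2, B2–B3, B3–B4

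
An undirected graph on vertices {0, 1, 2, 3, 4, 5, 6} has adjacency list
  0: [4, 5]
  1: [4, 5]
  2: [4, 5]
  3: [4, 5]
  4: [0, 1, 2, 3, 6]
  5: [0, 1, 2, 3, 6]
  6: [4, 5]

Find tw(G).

2

A width-2 tree decomposition is:
Bags: B1 = {3, 4, 5}  B2 = {1, 4, 5}  B3 = {0, 4, 5}  B4 = {2, 4, 5}  B5 = {4, 5, 6}
Tree: B1–B2, B2–B3, B3–B4, B4–B5
Every bag has size at most 3, so the width is 3 − 1 = 2 and tw(G) ≤ 2. Since 5–3–4–1–5 is a cycle in G, G is not acyclic. Forests are exactly the graphs of treewidth ≤ 1, so tw(G) ≥ 2. Combining the bounds, tw(G) = 2.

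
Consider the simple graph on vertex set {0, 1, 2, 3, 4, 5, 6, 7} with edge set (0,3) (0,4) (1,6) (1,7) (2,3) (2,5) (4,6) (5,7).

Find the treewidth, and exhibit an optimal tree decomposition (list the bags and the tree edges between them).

Treewidth 2.
Bags: B1 = {1, 4, 6}  B2 = {1, 4, 7}  B3 = {4, 5, 7}  B4 = {2, 4, 5}  B5 = {2, 3, 4}  B6 = {0, 3, 4}
Tree: B1–B2, B2–B3, B3–B4, B4–B5, B5–B6

Every bag has size at most 3, so the width is 3 − 1 = 2 and tw(G) ≤ 2. The edges 4–6–1–7–5–2–3–0–4 form a cycle, so G is not a tree and its treewidth is at least 2. The upper and lower bounds meet at 2, so that is the treewidth.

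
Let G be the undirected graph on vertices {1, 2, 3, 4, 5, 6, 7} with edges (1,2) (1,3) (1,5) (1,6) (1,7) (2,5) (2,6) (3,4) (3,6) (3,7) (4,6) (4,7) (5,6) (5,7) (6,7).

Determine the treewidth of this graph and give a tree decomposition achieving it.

Treewidth 3.
One such decomposition:
Bags: B1 = {1, 5, 6, 7}  B2 = {1, 2, 5, 6}  B3 = {1, 3, 6, 7}  B4 = {3, 4, 6, 7}
Tree: B1–B2, B1–B3, B3–B4

Every bag has size at most 4, so the width is 4 − 1 = 3 and tw(G) ≤ 3. Conversely, {1, 3, 6, 7} is a clique of size 4, and the vertices of any clique must share a bag in every tree decomposition; so some bag has ≥ 4 vertices and tw(G) ≥ 3. Hence tw(G) = 3 exactly.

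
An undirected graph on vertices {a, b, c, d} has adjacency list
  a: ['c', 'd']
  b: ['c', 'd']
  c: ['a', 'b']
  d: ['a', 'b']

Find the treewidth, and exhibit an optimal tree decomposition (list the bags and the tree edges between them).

Treewidth 2.
One optimal decomposition is:
Bags: B1 = {a, b, d}  B2 = {a, b, c}
Tree: B1–B2

Every bag has size at most 3, so the width is 3 − 1 = 2 and tw(G) ≤ 2. For the lower bound, G contains the cycle b–d–a–c–b, so G is not a forest; only forests have treewidth ≤ 1, hence tw(G) ≥ 2. The upper and lower bounds meet at 2, so that is the treewidth.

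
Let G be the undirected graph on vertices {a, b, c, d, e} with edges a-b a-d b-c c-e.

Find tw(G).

A width-1 tree decomposition is:
Bags: B1 = {a, d}  B2 = {a, b}  B3 = {b, c}  B4 = {c, e}
Tree: B1–B2, B2–B3, B3–B4
Each bag holds 2 vertices, so the decomposition has width 1, which upper-bounds the treewidth. Any graph with an edge has treewidth ≥ 1, and G has the edge d–a. Hence tw(G) = 1 exactly.

1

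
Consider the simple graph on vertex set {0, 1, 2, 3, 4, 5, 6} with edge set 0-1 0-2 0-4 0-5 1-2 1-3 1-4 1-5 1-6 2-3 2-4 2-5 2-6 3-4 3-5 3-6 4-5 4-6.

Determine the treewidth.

4

A width-4 tree decomposition is:
Bags: B1 = {1, 2, 3, 4, 5}  B2 = {0, 1, 2, 4, 5}  B3 = {1, 2, 3, 4, 6}
Tree: B1–B2, B1–B3
The largest bag has 5 vertices, giving width 4; this decomposition certifies tw(G) ≤ 4. Conversely, {0, 1, 2, 4, 5} is a clique of size 5, and the vertices of any clique must share a bag in every tree decomposition; so some bag has ≥ 5 vertices and tw(G) ≥ 4. Combining the bounds, tw(G) = 4.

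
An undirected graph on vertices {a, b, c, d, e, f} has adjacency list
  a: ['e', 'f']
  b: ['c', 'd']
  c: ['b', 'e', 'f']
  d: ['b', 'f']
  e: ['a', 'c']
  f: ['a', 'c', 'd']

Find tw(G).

2

A width-2 tree decomposition is:
Bags: B1 = {a, e, f}  B2 = {c, e, f}  B3 = {c, d, f}  B4 = {b, c, d}
Tree: B1–B2, B2–B3, B3–B4
The largest bag has 3 vertices, giving width 2; this decomposition certifies tw(G) ≤ 2. The edges a–e–c–f–a form a cycle, so G is not a tree and its treewidth is at least 2. Therefore the treewidth is 2.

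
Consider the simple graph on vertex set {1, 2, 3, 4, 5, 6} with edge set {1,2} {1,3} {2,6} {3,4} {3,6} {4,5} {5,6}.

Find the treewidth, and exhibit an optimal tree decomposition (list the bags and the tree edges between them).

Treewidth 2.
Bags: B1 = {1, 2, 6}  B2 = {1, 3, 6}  B3 = {3, 5, 6}  B4 = {3, 4, 5}
Tree: B1–B2, B2–B3, B3–B4

Every bag has size at most 3, so the width is 3 − 1 = 2 and tw(G) ≤ 2. Since 2–1–3–6–2 is a cycle in G, G is not acyclic. Forests are exactly the graphs of treewidth ≤ 1, so tw(G) ≥ 2. Hence tw(G) = 2 exactly.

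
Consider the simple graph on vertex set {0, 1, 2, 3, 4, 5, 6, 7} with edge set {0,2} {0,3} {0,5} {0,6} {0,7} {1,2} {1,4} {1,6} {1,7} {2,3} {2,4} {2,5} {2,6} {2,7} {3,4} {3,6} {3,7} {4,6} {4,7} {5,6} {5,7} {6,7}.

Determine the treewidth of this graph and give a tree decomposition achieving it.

Treewidth 4.
One optimal decomposition is:
Bags: B1 = {0, 2, 3, 6, 7}  B2 = {2, 3, 4, 6, 7}  B3 = {1, 2, 4, 6, 7}  B4 = {0, 2, 5, 6, 7}
Tree: B1–B2, B2–B3, B1–B4

Each bag holds 5 vertices, so the decomposition has width 4, which upper-bounds the treewidth. For the lower bound, the 5 vertices {0, 2, 3, 6, 7} are pairwise adjacent, and any tree decomposition puts a clique entirely inside one bag — forcing width ≥ 4. The upper and lower bounds meet at 4, so that is the treewidth.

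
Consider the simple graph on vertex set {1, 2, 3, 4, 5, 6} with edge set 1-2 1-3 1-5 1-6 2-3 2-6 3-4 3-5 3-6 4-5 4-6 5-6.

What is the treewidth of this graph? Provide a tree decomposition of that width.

Each bag holds 4 vertices, so the decomposition has width 3, which upper-bounds the treewidth. On the other hand G contains the 4-clique {1, 2, 3, 6}. A clique must lie in a single bag of any decomposition, so no decomposition can have width below 3. Combining the bounds, tw(G) = 3.

Treewidth 3.
One optimal decomposition is:
Bags: B1 = {1, 3, 5, 6}  B2 = {3, 4, 5, 6}  B3 = {1, 2, 3, 6}
Tree: B1–B2, B1–B3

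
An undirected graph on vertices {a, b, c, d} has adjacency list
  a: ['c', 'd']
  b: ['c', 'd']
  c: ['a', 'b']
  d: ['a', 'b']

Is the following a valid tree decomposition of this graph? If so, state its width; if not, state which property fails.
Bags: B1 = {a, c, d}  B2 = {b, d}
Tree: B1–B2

A tree decomposition must satisfy three properties: every vertex lies in some bag; for every edge, both endpoints lie together in some bag; and for every vertex, the bags containing it form a connected subtree. Here edge (c,b) lies in no bag, so the decomposition is invalid.

No — edge (c,b) lies in no bag.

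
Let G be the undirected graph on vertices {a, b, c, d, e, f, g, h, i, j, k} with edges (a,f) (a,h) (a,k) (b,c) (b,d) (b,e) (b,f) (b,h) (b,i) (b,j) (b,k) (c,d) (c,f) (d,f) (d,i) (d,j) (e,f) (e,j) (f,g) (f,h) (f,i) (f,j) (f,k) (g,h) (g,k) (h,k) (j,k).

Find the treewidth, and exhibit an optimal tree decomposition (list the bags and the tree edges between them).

Treewidth 3.
One such decomposition:
Bags: B1 = {b, d, f, j}  B2 = {b, f, j, k}  B3 = {b, e, f, j}  B4 = {b, d, f, i}  B5 = {b, c, d, f}  B6 = {b, f, h, k}  B7 = {f, g, h, k}  B8 = {a, f, h, k}
Tree: B1–B2, B2–B3, B1–B4, B1–B5, B2–B6, B6–B7, B7–B8

Each bag holds 4 vertices, so the decomposition has width 3, which upper-bounds the treewidth. For the lower bound, the 4 vertices {f, g, h, k} are pairwise adjacent, and any tree decomposition puts a clique entirely inside one bag — forcing width ≥ 3. The upper and lower bounds meet at 3, so that is the treewidth.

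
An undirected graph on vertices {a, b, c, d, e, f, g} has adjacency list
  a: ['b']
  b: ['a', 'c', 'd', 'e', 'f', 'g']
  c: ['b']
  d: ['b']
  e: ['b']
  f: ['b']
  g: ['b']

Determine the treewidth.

1

A width-1 tree decomposition is:
Bags: B1 = {b, c}  B2 = {b, e}  B3 = {a, b}  B4 = {b, g}  B5 = {b, d}  B6 = {b, f}
Tree: B1–B2, B1–B3, B1–B4, B2–B5, B2–B6
Each bag holds 2 vertices, so the decomposition has width 1, which upper-bounds the treewidth. G has an edge, so its treewidth is at least 1. Hence tw(G) = 1 exactly.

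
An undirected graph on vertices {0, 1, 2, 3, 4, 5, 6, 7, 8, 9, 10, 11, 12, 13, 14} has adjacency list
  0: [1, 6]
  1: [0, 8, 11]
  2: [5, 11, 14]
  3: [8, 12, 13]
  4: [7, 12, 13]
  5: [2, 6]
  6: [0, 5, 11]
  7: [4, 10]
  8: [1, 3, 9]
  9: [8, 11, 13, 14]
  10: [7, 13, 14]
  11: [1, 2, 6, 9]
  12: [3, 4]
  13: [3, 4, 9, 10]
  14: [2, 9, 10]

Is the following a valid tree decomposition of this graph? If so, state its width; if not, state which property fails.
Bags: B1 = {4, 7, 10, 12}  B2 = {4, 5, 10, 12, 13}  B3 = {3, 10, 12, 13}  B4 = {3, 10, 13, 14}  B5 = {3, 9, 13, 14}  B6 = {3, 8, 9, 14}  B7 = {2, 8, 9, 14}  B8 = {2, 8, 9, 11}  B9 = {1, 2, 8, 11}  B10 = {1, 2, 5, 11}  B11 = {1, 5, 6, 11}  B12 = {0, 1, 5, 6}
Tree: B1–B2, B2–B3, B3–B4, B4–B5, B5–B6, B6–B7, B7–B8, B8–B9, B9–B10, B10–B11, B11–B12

A tree decomposition must satisfy three properties: every vertex lies in some bag; for every edge, both endpoints lie together in some bag; and for every vertex, the bags containing it form a connected subtree. Here bags containing vertex 5 are not connected in the tree, so the decomposition is invalid.

No — bags containing vertex 5 are not connected in the tree.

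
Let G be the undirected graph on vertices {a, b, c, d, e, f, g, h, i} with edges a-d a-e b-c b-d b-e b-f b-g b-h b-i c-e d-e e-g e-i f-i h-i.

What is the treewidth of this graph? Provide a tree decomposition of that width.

The largest bag has 3 vertices, giving width 2; this decomposition certifies tw(G) ≤ 2. On the other hand G contains the 3-clique {a, d, e}. A clique must lie in a single bag of any decomposition, so no decomposition can have width below 2. The upper and lower bounds meet at 2, so that is the treewidth.

Treewidth 2.
One optimal decomposition is:
Bags: B1 = {b, e, i}  B2 = {b, e, g}  B3 = {b, d, e}  B4 = {b, h, i}  B5 = {b, f, i}  B6 = {b, c, e}  B7 = {a, d, e}
Tree: B1–B2, B1–B3, B1–B4, B1–B5, B1–B6, B3–B7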